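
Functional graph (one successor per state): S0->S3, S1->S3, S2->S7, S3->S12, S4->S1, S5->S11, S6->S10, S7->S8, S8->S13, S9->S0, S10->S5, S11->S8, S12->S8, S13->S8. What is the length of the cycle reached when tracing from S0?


Trace from S0 until a state repeats:
  S0 -> S3 -> S12 -> S8 -> S13 -> S8
S8 first seen at step 3, revisited at step 5.
Cycle length = 5 - 3 = 2

2


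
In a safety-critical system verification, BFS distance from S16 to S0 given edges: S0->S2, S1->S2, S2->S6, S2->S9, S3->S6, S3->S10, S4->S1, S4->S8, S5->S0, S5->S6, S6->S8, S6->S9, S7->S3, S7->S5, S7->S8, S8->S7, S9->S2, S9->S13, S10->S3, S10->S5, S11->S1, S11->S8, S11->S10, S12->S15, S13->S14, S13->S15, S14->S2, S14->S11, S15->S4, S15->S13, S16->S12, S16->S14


BFS layer-by-layer from S16:
  dist 0: {S16}
  dist 1: {S12, S14}
  dist 2: {S2, S11, S15}
  dist 3: {S1, S4, S6, S8, S9, S10, S13}
  dist 4: {S3, S5, S7}
  dist 5: {S0}
  -> S0 reached at distance 5
Shortest path length = 5

5


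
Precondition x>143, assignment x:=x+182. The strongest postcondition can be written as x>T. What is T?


Formula: sp(P, x:=E) = exists old_x. (x = E[old_x/x]) AND P[old_x/x] (old_x is the value of x before the assignment; eliminate old_x by solving x = E[old_x/x] for old_x)
Step 1: Precondition P: x>143, i.e. old_x > 143
Step 2: Assignment gives x = old_x + 182, so old_x = x - 182
Step 3: Substitute into P: x - 182 > 143
Step 4: Simplify: x > 143+182 = 325

325


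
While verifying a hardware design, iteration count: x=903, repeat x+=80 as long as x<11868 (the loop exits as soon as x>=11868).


Step 1: x goes from 903 toward 11868 by 80; the body runs while x<11868, so iterations = ceil((bound-start)/step)
Step 2: Distance=10965
Step 3: ceil(10965/80)=138

138


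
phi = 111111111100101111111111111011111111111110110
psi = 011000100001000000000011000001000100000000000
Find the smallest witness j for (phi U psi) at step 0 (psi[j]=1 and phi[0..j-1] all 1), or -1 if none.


(phi U psi) at 0: need smallest j with psi[j]=1 and phi[i]=1 for all i in [0,j).
Scan from step 0:
  step 0: phi=1, psi=0 -> continue
  step 1: psi=1 and phi held for [0,1) -> witness found
Witness step = 1

1


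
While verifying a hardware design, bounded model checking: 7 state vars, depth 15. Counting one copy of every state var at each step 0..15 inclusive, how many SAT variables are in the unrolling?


BMC unrolls to depth k, creating one copy of each state var for steps 0..k.
Step count = 15 + 1 = 16 (steps 0 through 15)
Vars per step = 7
Total = 7 * 16 = 112

112


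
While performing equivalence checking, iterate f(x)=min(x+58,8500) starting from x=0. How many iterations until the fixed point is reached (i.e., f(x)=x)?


Step 1: x=0, cap=8500, increment=58
Step 2: x grows by 58 each step until capped at 8500; fixed point is x=8500
Step 3: iterations = ceil(8500/58) = 147

147


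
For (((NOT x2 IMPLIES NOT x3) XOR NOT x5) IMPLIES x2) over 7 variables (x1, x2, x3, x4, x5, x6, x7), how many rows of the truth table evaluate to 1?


Formula: (((NOT x2 IMPLIES NOT x3) XOR NOT x5) IMPLIES x2) over 7 vars (128 rows)
Evaluate each row (x1, x2, x3, x4, x5, x6, x7 as bits, MSB first):
  row 0 [0000000]: (((NOT 0 IMPLIES NOT 0) XOR NOT 0) IMPLIES 0) -> 1
  row 1 [0000001]: (((NOT 0 IMPLIES NOT 0) XOR NOT 0) IMPLIES 0) -> 1
  row 2 [0000010]: (((NOT 0 IMPLIES NOT 0) XOR NOT 0) IMPLIES 0) -> 1
  row 3 [0000011]: (((NOT 0 IMPLIES NOT 0) XOR NOT 0) IMPLIES 0) -> 1
  row 4 [0000100]: (((NOT 0 IMPLIES NOT 0) XOR NOT 1) IMPLIES 0) -> 0
  (every remaining row is evaluated the same way; all 128 results are listed next)
Full result column, 8 rows per line (x1,x2,x3,x4 fixed per line; x5,x6,x7 runs 000..111 left to right):
  rows 0-7 [x1,x2,x3,x4=0000]: 11110000  (ones: 4)
  rows 8-15 [x1,x2,x3,x4=0001]: 11110000  (ones: 4)
  rows 16-23 [x1,x2,x3,x4=0010]: 00001111  (ones: 4)
  rows 24-31 [x1,x2,x3,x4=0011]: 00001111  (ones: 4)
  rows 32-39 [x1,x2,x3,x4=0100]: 11111111  (ones: 8)
  rows 40-47 [x1,x2,x3,x4=0101]: 11111111  (ones: 8)
  rows 48-55 [x1,x2,x3,x4=0110]: 11111111  (ones: 8)
  rows 56-63 [x1,x2,x3,x4=0111]: 11111111  (ones: 8)
  rows 64-71 [x1,x2,x3,x4=1000]: 11110000  (ones: 4)
  rows 72-79 [x1,x2,x3,x4=1001]: 11110000  (ones: 4)
  rows 80-87 [x1,x2,x3,x4=1010]: 00001111  (ones: 4)
  rows 88-95 [x1,x2,x3,x4=1011]: 00001111  (ones: 4)
  rows 96-103 [x1,x2,x3,x4=1100]: 11111111  (ones: 8)
  rows 104-111 [x1,x2,x3,x4=1101]: 11111111  (ones: 8)
  rows 112-119 [x1,x2,x3,x4=1110]: 11111111  (ones: 8)
  rows 120-127 [x1,x2,x3,x4=1111]: 11111111  (ones: 8)
Count of 1-rows = 4+4+4+4+8+8+8+8+4+4+4+4+8+8+8+8 = 96

96


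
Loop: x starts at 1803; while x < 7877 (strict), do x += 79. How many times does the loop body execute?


Step 1: x goes from 1803 toward 7877 by 79; the body runs while x<7877, so iterations = ceil((bound-start)/step)
Step 2: Distance=6074
Step 3: ceil(6074/79)=77

77


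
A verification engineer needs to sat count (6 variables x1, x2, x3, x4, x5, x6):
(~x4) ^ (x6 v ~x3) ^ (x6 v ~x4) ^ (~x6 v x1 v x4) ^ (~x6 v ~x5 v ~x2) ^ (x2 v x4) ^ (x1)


CNF with 7 clauses over 6 vars (64 assignments).
An assignment satisfies CNF iff every clause has >=1 true literal.
Check each row (bits = x1,x2,x3,x4,x5,x6; clause T/F shown):
  row 0 [000000]: clauses=TTTTTFF -> 0
  row 1 [000001]: clauses=TTTFTFF -> 0
  row 2 [000010]: clauses=TTTTTFF -> 0
  row 3 [000011]: clauses=TTTFTFF -> 0
  row 4 [000100]: clauses=FTFTTTF -> 0
  (every remaining row is evaluated the same way; all 64 results are listed next)
Full result column, 8 rows per line (x1,x2,x3 fixed per line; x4,x5,x6 runs 000..111 left to right):
  rows 0-7 [x1,x2,x3=000]: 00000000  (ones: 0)
  rows 8-15 [x1,x2,x3=001]: 00000000  (ones: 0)
  rows 16-23 [x1,x2,x3=010]: 00000000  (ones: 0)
  rows 24-31 [x1,x2,x3=011]: 00000000  (ones: 0)
  rows 32-39 [x1,x2,x3=100]: 00000000  (ones: 0)
  rows 40-47 [x1,x2,x3=101]: 00000000  (ones: 0)
  rows 48-55 [x1,x2,x3=110]: 11100000  (ones: 3)
  rows 56-63 [x1,x2,x3=111]: 01000000  (ones: 1)
Satisfying assignments = 0+0+0+0+0+0+3+1 = 4

4


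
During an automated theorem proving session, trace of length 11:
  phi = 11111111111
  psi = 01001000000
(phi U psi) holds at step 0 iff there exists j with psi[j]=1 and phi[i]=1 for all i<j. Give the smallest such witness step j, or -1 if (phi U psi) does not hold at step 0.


(phi U psi) at 0: need smallest j with psi[j]=1 and phi[i]=1 for all i in [0,j).
Scan from step 0:
  step 0: phi=1, psi=0 -> continue
  step 1: psi=1 and phi held for [0,1) -> witness found
Witness step = 1

1


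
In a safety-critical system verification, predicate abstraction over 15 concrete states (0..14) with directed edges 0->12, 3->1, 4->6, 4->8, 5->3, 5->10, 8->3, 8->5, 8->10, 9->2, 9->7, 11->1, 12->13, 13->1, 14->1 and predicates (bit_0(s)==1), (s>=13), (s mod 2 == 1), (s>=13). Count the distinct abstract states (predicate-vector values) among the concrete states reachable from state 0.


BFS from 0:
Concrete reachable: {0, 1, 12, 13}
Abstract via predicates (bit_0(s)==1), (s>=13), (s mod 2 == 1), (s>=13):
  (0,0,0,0) <- {0, 12}
  (1,0,1,0) <- {1}
  (1,1,1,1) <- {13}
Distinct abstract states = 3

3


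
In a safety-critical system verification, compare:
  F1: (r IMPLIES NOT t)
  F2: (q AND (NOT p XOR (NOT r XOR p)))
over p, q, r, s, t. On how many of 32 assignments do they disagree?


F1 = (r IMPLIES NOT t)
F2 = (q AND (NOT p XOR (NOT r XOR p)))
Evaluate both on each of 32 rows (bits = p,q,r,s,t):
  row 0 [00000]: F1=1 F2=0 (differ) -> 1
  row 1 [00001]: F1=1 F2=0 (differ) -> 1
  row 2 [00010]: F1=1 F2=0 (differ) -> 1
  row 3 [00011]: F1=1 F2=0 (differ) -> 1
  row 4 [00100]: F1=1 F2=0 (differ) -> 1
  row 5 [00101]: F1=0 F2=0 -> 0
  row 6 [00110]: F1=1 F2=0 (differ) -> 1
  row 7 [00111]: F1=0 F2=0 -> 0
  row 8 [01000]: F1=1 F2=0 (differ) -> 1
  row 9 [01001]: F1=1 F2=0 (differ) -> 1
  row 10 [01010]: F1=1 F2=0 (differ) -> 1
  row 11 [01011]: F1=1 F2=0 (differ) -> 1
  row 12 [01100]: F1=1 F2=1 -> 0
  row 13 [01101]: F1=0 F2=1 (differ) -> 1
  row 14 [01110]: F1=1 F2=1 -> 0
  row 15 [01111]: F1=0 F2=1 (differ) -> 1
  row 16 [10000]: F1=1 F2=0 (differ) -> 1
  row 17 [10001]: F1=1 F2=0 (differ) -> 1
  row 18 [10010]: F1=1 F2=0 (differ) -> 1
  row 19 [10011]: F1=1 F2=0 (differ) -> 1
  row 20 [10100]: F1=1 F2=0 (differ) -> 1
  row 21 [10101]: F1=0 F2=0 -> 0
  row 22 [10110]: F1=1 F2=0 (differ) -> 1
  row 23 [10111]: F1=0 F2=0 -> 0
  row 24 [11000]: F1=1 F2=0 (differ) -> 1
  row 25 [11001]: F1=1 F2=0 (differ) -> 1
  row 26 [11010]: F1=1 F2=0 (differ) -> 1
  row 27 [11011]: F1=1 F2=0 (differ) -> 1
  row 28 [11100]: F1=1 F2=1 -> 0
  row 29 [11101]: F1=0 F2=1 (differ) -> 1
  row 30 [11110]: F1=1 F2=1 -> 0
  row 31 [11111]: F1=0 F2=1 (differ) -> 1
Full result column, 8 rows per line (p,q fixed per line; r,s,t runs 000..111 left to right):
  rows 0-7 [p,q=00]: 11111010  (ones: 6)
  rows 8-15 [p,q=01]: 11110101  (ones: 6)
  rows 16-23 [p,q=10]: 11111010  (ones: 6)
  rows 24-31 [p,q=11]: 11110101  (ones: 6)
Disagreements = 6+6+6+6 = 24

24


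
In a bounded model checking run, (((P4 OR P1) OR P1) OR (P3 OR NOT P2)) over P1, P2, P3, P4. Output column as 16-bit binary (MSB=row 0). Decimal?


Formula: (((P4 OR P1) OR P1) OR (P3 OR NOT P2)) over P1, P2, P3, P4 (16 rows)
Evaluate each row (bits = P1,P2,P3,P4, MSB first):
  row 0 [0000]: (((0 OR 0) OR 0) OR (0 OR NOT 0)) -> 1
  row 1 [0001]: (((1 OR 0) OR 0) OR (0 OR NOT 0)) -> 1
  row 2 [0010]: (((0 OR 0) OR 0) OR (1 OR NOT 0)) -> 1
  row 3 [0011]: (((1 OR 0) OR 0) OR (1 OR NOT 0)) -> 1
  row 4 [0100]: (((0 OR 0) OR 0) OR (0 OR NOT 1)) -> 0
  row 5 [0101]: (((1 OR 0) OR 0) OR (0 OR NOT 1)) -> 1
  row 6 [0110]: (((0 OR 0) OR 0) OR (1 OR NOT 1)) -> 1
  row 7 [0111]: (((1 OR 0) OR 0) OR (1 OR NOT 1)) -> 1
  row 8 [1000]: (((0 OR 1) OR 1) OR (0 OR NOT 0)) -> 1
  row 9 [1001]: (((1 OR 1) OR 1) OR (0 OR NOT 0)) -> 1
  row 10 [1010]: (((0 OR 1) OR 1) OR (1 OR NOT 0)) -> 1
  row 11 [1011]: (((1 OR 1) OR 1) OR (1 OR NOT 0)) -> 1
  row 12 [1100]: (((0 OR 1) OR 1) OR (0 OR NOT 1)) -> 1
  row 13 [1101]: (((1 OR 1) OR 1) OR (0 OR NOT 1)) -> 1
  row 14 [1110]: (((0 OR 1) OR 1) OR (1 OR NOT 1)) -> 1
  row 15 [1111]: (((1 OR 1) OR 1) OR (1 OR NOT 1)) -> 1
Full result column, 4 rows per line (P1,P2 fixed per line; P3,P4 runs 00..11 left to right):
  rows 0-3 [P1,P2=00]: 1111  = hex F
  rows 4-7 [P1,P2=01]: 0111  = hex 7
  rows 8-11 [P1,P2=10]: 1111  = hex F
  rows 12-15 [P1,P2=11]: 1111  = hex F
Output column (row 0 .. row 15) = 1111011111111111
Output column grouped in 4s = 1111 0111 1111 1111 = 0xF7FF
Convert to decimal digit by digit (value = value*16 + digit):
  F -> 15
  15*16 + 7 = 247
  247*16 + 15 (F) = 3967
  3967*16 + 15 (F) = 63487
Decimal = 63487

63487


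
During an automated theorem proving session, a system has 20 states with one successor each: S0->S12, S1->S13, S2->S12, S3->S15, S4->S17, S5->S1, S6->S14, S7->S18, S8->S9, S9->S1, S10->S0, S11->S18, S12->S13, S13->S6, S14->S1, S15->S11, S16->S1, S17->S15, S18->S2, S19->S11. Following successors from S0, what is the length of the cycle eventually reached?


Trace from S0 until a state repeats:
  S0 -> S12 -> S13 -> S6 -> S14 -> S1 -> S13
S13 first seen at step 2, revisited at step 6.
Cycle length = 6 - 2 = 4

4


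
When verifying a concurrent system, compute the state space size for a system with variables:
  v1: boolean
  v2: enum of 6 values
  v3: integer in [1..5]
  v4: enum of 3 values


State space = product of domain sizes of all variables.
Domain sizes:
  v1 (boolean): 2
  v2 (enum of 6 values): 6
  v3 (integer in [1..5]): 5
  v4 (enum of 3 values): 3
Product = 2 * 6 * 5 * 3 = 180

180


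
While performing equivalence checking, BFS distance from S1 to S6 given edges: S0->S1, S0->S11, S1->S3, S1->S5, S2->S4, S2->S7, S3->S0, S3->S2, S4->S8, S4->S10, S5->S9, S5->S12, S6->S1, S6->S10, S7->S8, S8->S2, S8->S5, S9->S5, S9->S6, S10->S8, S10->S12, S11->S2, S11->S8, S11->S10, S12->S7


BFS layer-by-layer from S1:
  dist 0: {S1}
  dist 1: {S3, S5}
  dist 2: {S0, S2, S9, S12}
  dist 3: {S4, S6, S7, S11}
  -> S6 reached at distance 3
Shortest path length = 3

3


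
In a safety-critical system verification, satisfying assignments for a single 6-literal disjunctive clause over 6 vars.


Step 1: Total=2^6=64
Step 2: Unsat when all 6 false: 2^0=1
Step 3: Sat=64-1=63

63


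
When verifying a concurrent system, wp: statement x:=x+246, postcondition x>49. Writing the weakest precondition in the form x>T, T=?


Formula: wp(x:=E, P) = P[E/x] (substitute E for x in postcondition)
Step 1: Postcondition: x>49
Step 2: Substitute x+246 for x: x+246>49
Step 3: Solve for x: x > 49-246 = -197

-197


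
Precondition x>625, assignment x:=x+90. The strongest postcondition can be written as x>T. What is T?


Formula: sp(P, x:=E) = exists old_x. (x = E[old_x/x]) AND P[old_x/x] (old_x is the value of x before the assignment; eliminate old_x by solving x = E[old_x/x] for old_x)
Step 1: Precondition P: x>625, i.e. old_x > 625
Step 2: Assignment gives x = old_x + 90, so old_x = x - 90
Step 3: Substitute into P: x - 90 > 625
Step 4: Simplify: x > 625+90 = 715

715


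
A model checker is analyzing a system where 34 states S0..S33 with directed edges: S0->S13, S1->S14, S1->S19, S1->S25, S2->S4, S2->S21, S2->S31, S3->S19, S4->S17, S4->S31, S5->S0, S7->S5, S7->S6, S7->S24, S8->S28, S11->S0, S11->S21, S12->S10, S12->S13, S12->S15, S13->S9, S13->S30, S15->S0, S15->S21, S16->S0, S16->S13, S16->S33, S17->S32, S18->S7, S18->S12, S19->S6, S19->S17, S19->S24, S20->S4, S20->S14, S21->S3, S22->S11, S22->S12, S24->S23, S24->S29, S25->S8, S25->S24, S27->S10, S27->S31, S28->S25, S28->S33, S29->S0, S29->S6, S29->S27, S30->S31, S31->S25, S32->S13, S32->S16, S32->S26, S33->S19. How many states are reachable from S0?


BFS from S0:
  layer 0: {S0}
  layer 1: {S13}
  layer 2: {S9, S30}
  layer 3: {S31}
  layer 4: {S25}
  layer 5: {S8, S24}
  layer 6: {S23, S28, S29}
  layer 7: {S6, S27, S33}
  layer 8: {S10, S19}
  layer 9: {S17}
  layer 10: {S32}
  layer 11: {S16, S26}
Reachable set: {S0, S6, S8, S9, S10, S13, S16, S17, S19, S23, S24, S25, S26, S27, S28, S29, S30, S31, S32, S33}
Count = 20

20


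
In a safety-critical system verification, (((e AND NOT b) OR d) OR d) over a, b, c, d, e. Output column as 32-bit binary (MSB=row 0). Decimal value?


Formula: (((e AND NOT b) OR d) OR d) over a, b, c, d, e (32 rows)
Evaluate each row (bits = a,b,c,d,e, MSB first):
  row 0 [00000]: (((0 AND NOT 0) OR 0) OR 0) -> 0
  row 1 [00001]: (((1 AND NOT 0) OR 0) OR 0) -> 1
  row 2 [00010]: (((0 AND NOT 0) OR 1) OR 1) -> 1
  row 3 [00011]: (((1 AND NOT 0) OR 1) OR 1) -> 1
  row 4 [00100]: (((0 AND NOT 0) OR 0) OR 0) -> 0
  row 5 [00101]: (((1 AND NOT 0) OR 0) OR 0) -> 1
  row 6 [00110]: (((0 AND NOT 0) OR 1) OR 1) -> 1
  row 7 [00111]: (((1 AND NOT 0) OR 1) OR 1) -> 1
  row 8 [01000]: (((0 AND NOT 1) OR 0) OR 0) -> 0
  row 9 [01001]: (((1 AND NOT 1) OR 0) OR 0) -> 0
  row 10 [01010]: (((0 AND NOT 1) OR 1) OR 1) -> 1
  row 11 [01011]: (((1 AND NOT 1) OR 1) OR 1) -> 1
  row 12 [01100]: (((0 AND NOT 1) OR 0) OR 0) -> 0
  row 13 [01101]: (((1 AND NOT 1) OR 0) OR 0) -> 0
  row 14 [01110]: (((0 AND NOT 1) OR 1) OR 1) -> 1
  row 15 [01111]: (((1 AND NOT 1) OR 1) OR 1) -> 1
  row 16 [10000]: (((0 AND NOT 0) OR 0) OR 0) -> 0
  row 17 [10001]: (((1 AND NOT 0) OR 0) OR 0) -> 1
  row 18 [10010]: (((0 AND NOT 0) OR 1) OR 1) -> 1
  row 19 [10011]: (((1 AND NOT 0) OR 1) OR 1) -> 1
  row 20 [10100]: (((0 AND NOT 0) OR 0) OR 0) -> 0
  row 21 [10101]: (((1 AND NOT 0) OR 0) OR 0) -> 1
  row 22 [10110]: (((0 AND NOT 0) OR 1) OR 1) -> 1
  row 23 [10111]: (((1 AND NOT 0) OR 1) OR 1) -> 1
  row 24 [11000]: (((0 AND NOT 1) OR 0) OR 0) -> 0
  row 25 [11001]: (((1 AND NOT 1) OR 0) OR 0) -> 0
  row 26 [11010]: (((0 AND NOT 1) OR 1) OR 1) -> 1
  row 27 [11011]: (((1 AND NOT 1) OR 1) OR 1) -> 1
  row 28 [11100]: (((0 AND NOT 1) OR 0) OR 0) -> 0
  row 29 [11101]: (((1 AND NOT 1) OR 0) OR 0) -> 0
  row 30 [11110]: (((0 AND NOT 1) OR 1) OR 1) -> 1
  row 31 [11111]: (((1 AND NOT 1) OR 1) OR 1) -> 1
Full result column, 4 rows per line (a,b,c fixed per line; d,e runs 00..11 left to right):
  rows 0-3 [a,b,c=000]: 0111  = hex 7
  rows 4-7 [a,b,c=001]: 0111  = hex 7
  rows 8-11 [a,b,c=010]: 0011  = hex 3
  rows 12-15 [a,b,c=011]: 0011  = hex 3
  rows 16-19 [a,b,c=100]: 0111  = hex 7
  rows 20-23 [a,b,c=101]: 0111  = hex 7
  rows 24-27 [a,b,c=110]: 0011  = hex 3
  rows 28-31 [a,b,c=111]: 0011  = hex 3
Output column (row 0 .. row 31) = 01110111001100110111011100110011
Output column grouped in 4s = 0111 0111 0011 0011 0111 0111 0011 0011 = 0x77337733
Convert to decimal digit by digit (value = value*16 + digit):
  7 -> 7
  7*16 + 7 = 119
  119*16 + 3 = 1907
  1907*16 + 3 = 30515
  30515*16 + 7 = 488247
  488247*16 + 7 = 7811959
  7811959*16 + 3 = 124991347
  124991347*16 + 3 = 1999861555
Decimal = 1999861555

1999861555


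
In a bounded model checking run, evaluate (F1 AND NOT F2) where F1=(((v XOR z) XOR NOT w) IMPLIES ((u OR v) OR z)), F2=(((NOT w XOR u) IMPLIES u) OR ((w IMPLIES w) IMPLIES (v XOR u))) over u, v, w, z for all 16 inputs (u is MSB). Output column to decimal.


F1 = (((v XOR z) XOR NOT w) IMPLIES ((u OR v) OR z))
F2 = (((NOT w XOR u) IMPLIES u) OR ((w IMPLIES w) IMPLIES (v XOR u)))
Counterexample to F1=>F2 is where F1=1 and F2=0.
Evaluate each row (bits = u,v,w,z, MSB first):
  row 0 [0000]: F1=0 F2=0 -> F1&~F2 -> 0
  row 1 [0001]: F1=1 F2=0 -> F1&~F2 -> 1
  row 2 [0010]: F1=1 F2=1 -> F1&~F2 -> 0
  row 3 [0011]: F1=1 F2=1 -> F1&~F2 -> 0
  row 4 [0100]: F1=1 F2=1 -> F1&~F2 -> 0
  row 5 [0101]: F1=1 F2=1 -> F1&~F2 -> 0
  row 6 [0110]: F1=1 F2=1 -> F1&~F2 -> 0
  row 7 [0111]: F1=1 F2=1 -> F1&~F2 -> 0
  row 8 [1000]: F1=1 F2=1 -> F1&~F2 -> 0
  row 9 [1001]: F1=1 F2=1 -> F1&~F2 -> 0
  row 10 [1010]: F1=1 F2=1 -> F1&~F2 -> 0
  row 11 [1011]: F1=1 F2=1 -> F1&~F2 -> 0
  row 12 [1100]: F1=1 F2=1 -> F1&~F2 -> 0
  row 13 [1101]: F1=1 F2=1 -> F1&~F2 -> 0
  row 14 [1110]: F1=1 F2=1 -> F1&~F2 -> 0
  row 15 [1111]: F1=1 F2=1 -> F1&~F2 -> 0
Full result column, 4 rows per line (u,v fixed per line; w,z runs 00..11 left to right):
  rows 0-3 [u,v=00]: 0100  = hex 4
  rows 4-7 [u,v=01]: 0000  = hex 0
  rows 8-11 [u,v=10]: 0000  = hex 0
  rows 12-15 [u,v=11]: 0000  = hex 0
Counterexample vector (row 0 .. row 15) = 0100000000000000
Output column grouped in 4s = 0100 0000 0000 0000 = 0x4000
Convert to decimal digit by digit (value = value*16 + digit):
  4 -> 4
  4*16 + 0 = 64
  64*16 + 0 = 1024
  1024*16 + 0 = 16384
Decimal = 16384

16384


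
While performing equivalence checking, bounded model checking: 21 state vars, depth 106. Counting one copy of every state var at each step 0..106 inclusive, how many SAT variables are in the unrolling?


BMC unrolls to depth k, creating one copy of each state var for steps 0..k.
Step count = 106 + 1 = 107 (steps 0 through 106)
Vars per step = 21
Total = 21 * 107 = 2247

2247


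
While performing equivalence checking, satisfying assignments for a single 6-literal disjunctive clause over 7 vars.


Step 1: Total=2^7=128
Step 2: Unsat when all 6 false: 2^1=2
Step 3: Sat=128-2=126

126


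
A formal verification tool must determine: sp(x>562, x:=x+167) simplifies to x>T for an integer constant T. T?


Formula: sp(P, x:=E) = exists old_x. (x = E[old_x/x]) AND P[old_x/x] (old_x is the value of x before the assignment; eliminate old_x by solving x = E[old_x/x] for old_x)
Step 1: Precondition P: x>562, i.e. old_x > 562
Step 2: Assignment gives x = old_x + 167, so old_x = x - 167
Step 3: Substitute into P: x - 167 > 562
Step 4: Simplify: x > 562+167 = 729

729


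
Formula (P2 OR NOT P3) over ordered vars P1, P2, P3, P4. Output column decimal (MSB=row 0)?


Formula: (P2 OR NOT P3) over P1, P2, P3, P4 (16 rows)
Evaluate each row (bits = P1,P2,P3,P4, MSB first):
  row 0 [0000]: (0 OR NOT 0) -> 1
  row 1 [0001]: (0 OR NOT 0) -> 1
  row 2 [0010]: (0 OR NOT 1) -> 0
  row 3 [0011]: (0 OR NOT 1) -> 0
  row 4 [0100]: (1 OR NOT 0) -> 1
  row 5 [0101]: (1 OR NOT 0) -> 1
  row 6 [0110]: (1 OR NOT 1) -> 1
  row 7 [0111]: (1 OR NOT 1) -> 1
  row 8 [1000]: (0 OR NOT 0) -> 1
  row 9 [1001]: (0 OR NOT 0) -> 1
  row 10 [1010]: (0 OR NOT 1) -> 0
  row 11 [1011]: (0 OR NOT 1) -> 0
  row 12 [1100]: (1 OR NOT 0) -> 1
  row 13 [1101]: (1 OR NOT 0) -> 1
  row 14 [1110]: (1 OR NOT 1) -> 1
  row 15 [1111]: (1 OR NOT 1) -> 1
Full result column, 4 rows per line (P1,P2 fixed per line; P3,P4 runs 00..11 left to right):
  rows 0-3 [P1,P2=00]: 1100  = hex C
  rows 4-7 [P1,P2=01]: 1111  = hex F
  rows 8-11 [P1,P2=10]: 1100  = hex C
  rows 12-15 [P1,P2=11]: 1111  = hex F
Output column (row 0 .. row 15) = 1100111111001111
Output column grouped in 4s = 1100 1111 1100 1111 = 0xCFCF
Convert to decimal digit by digit (value = value*16 + digit):
  C -> 12
  12*16 + 15 (F) = 207
  207*16 + 12 (C) = 3324
  3324*16 + 15 (F) = 53199
Decimal = 53199

53199


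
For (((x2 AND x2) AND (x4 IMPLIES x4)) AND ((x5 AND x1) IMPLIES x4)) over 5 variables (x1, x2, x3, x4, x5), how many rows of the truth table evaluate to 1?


Formula: (((x2 AND x2) AND (x4 IMPLIES x4)) AND ((x5 AND x1) IMPLIES x4)) over 5 vars (32 rows)
Evaluate each row (x1, x2, x3, x4, x5 as bits, MSB first):
  row 0 [00000]: (((0 AND 0) AND (0 IMPLIES 0)) AND ((0 AND 0) IMPLIES 0)) -> 0
  row 1 [00001]: (((0 AND 0) AND (0 IMPLIES 0)) AND ((1 AND 0) IMPLIES 0)) -> 0
  row 2 [00010]: (((0 AND 0) AND (1 IMPLIES 1)) AND ((0 AND 0) IMPLIES 1)) -> 0
  row 3 [00011]: (((0 AND 0) AND (1 IMPLIES 1)) AND ((1 AND 0) IMPLIES 1)) -> 0
  row 4 [00100]: (((0 AND 0) AND (0 IMPLIES 0)) AND ((0 AND 0) IMPLIES 0)) -> 0
  row 5 [00101]: (((0 AND 0) AND (0 IMPLIES 0)) AND ((1 AND 0) IMPLIES 0)) -> 0
  row 6 [00110]: (((0 AND 0) AND (1 IMPLIES 1)) AND ((0 AND 0) IMPLIES 1)) -> 0
  row 7 [00111]: (((0 AND 0) AND (1 IMPLIES 1)) AND ((1 AND 0) IMPLIES 1)) -> 0
  row 8 [01000]: (((1 AND 1) AND (0 IMPLIES 0)) AND ((0 AND 0) IMPLIES 0)) -> 1
  row 9 [01001]: (((1 AND 1) AND (0 IMPLIES 0)) AND ((1 AND 0) IMPLIES 0)) -> 1
  row 10 [01010]: (((1 AND 1) AND (1 IMPLIES 1)) AND ((0 AND 0) IMPLIES 1)) -> 1
  row 11 [01011]: (((1 AND 1) AND (1 IMPLIES 1)) AND ((1 AND 0) IMPLIES 1)) -> 1
  row 12 [01100]: (((1 AND 1) AND (0 IMPLIES 0)) AND ((0 AND 0) IMPLIES 0)) -> 1
  row 13 [01101]: (((1 AND 1) AND (0 IMPLIES 0)) AND ((1 AND 0) IMPLIES 0)) -> 1
  row 14 [01110]: (((1 AND 1) AND (1 IMPLIES 1)) AND ((0 AND 0) IMPLIES 1)) -> 1
  row 15 [01111]: (((1 AND 1) AND (1 IMPLIES 1)) AND ((1 AND 0) IMPLIES 1)) -> 1
  row 16 [10000]: (((0 AND 0) AND (0 IMPLIES 0)) AND ((0 AND 1) IMPLIES 0)) -> 0
  row 17 [10001]: (((0 AND 0) AND (0 IMPLIES 0)) AND ((1 AND 1) IMPLIES 0)) -> 0
  row 18 [10010]: (((0 AND 0) AND (1 IMPLIES 1)) AND ((0 AND 1) IMPLIES 1)) -> 0
  row 19 [10011]: (((0 AND 0) AND (1 IMPLIES 1)) AND ((1 AND 1) IMPLIES 1)) -> 0
  row 20 [10100]: (((0 AND 0) AND (0 IMPLIES 0)) AND ((0 AND 1) IMPLIES 0)) -> 0
  row 21 [10101]: (((0 AND 0) AND (0 IMPLIES 0)) AND ((1 AND 1) IMPLIES 0)) -> 0
  row 22 [10110]: (((0 AND 0) AND (1 IMPLIES 1)) AND ((0 AND 1) IMPLIES 1)) -> 0
  row 23 [10111]: (((0 AND 0) AND (1 IMPLIES 1)) AND ((1 AND 1) IMPLIES 1)) -> 0
  row 24 [11000]: (((1 AND 1) AND (0 IMPLIES 0)) AND ((0 AND 1) IMPLIES 0)) -> 1
  row 25 [11001]: (((1 AND 1) AND (0 IMPLIES 0)) AND ((1 AND 1) IMPLIES 0)) -> 0
  row 26 [11010]: (((1 AND 1) AND (1 IMPLIES 1)) AND ((0 AND 1) IMPLIES 1)) -> 1
  row 27 [11011]: (((1 AND 1) AND (1 IMPLIES 1)) AND ((1 AND 1) IMPLIES 1)) -> 1
  row 28 [11100]: (((1 AND 1) AND (0 IMPLIES 0)) AND ((0 AND 1) IMPLIES 0)) -> 1
  row 29 [11101]: (((1 AND 1) AND (0 IMPLIES 0)) AND ((1 AND 1) IMPLIES 0)) -> 0
  row 30 [11110]: (((1 AND 1) AND (1 IMPLIES 1)) AND ((0 AND 1) IMPLIES 1)) -> 1
  row 31 [11111]: (((1 AND 1) AND (1 IMPLIES 1)) AND ((1 AND 1) IMPLIES 1)) -> 1
Full result column, 8 rows per line (x1,x2 fixed per line; x3,x4,x5 runs 000..111 left to right):
  rows 0-7 [x1,x2=00]: 00000000  (ones: 0)
  rows 8-15 [x1,x2=01]: 11111111  (ones: 8)
  rows 16-23 [x1,x2=10]: 00000000  (ones: 0)
  rows 24-31 [x1,x2=11]: 10111011  (ones: 6)
Count of 1-rows = 0+8+0+6 = 14

14


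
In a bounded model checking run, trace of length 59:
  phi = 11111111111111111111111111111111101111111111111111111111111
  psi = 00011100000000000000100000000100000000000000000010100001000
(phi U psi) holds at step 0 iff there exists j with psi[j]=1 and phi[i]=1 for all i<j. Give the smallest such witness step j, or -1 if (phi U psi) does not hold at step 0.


(phi U psi) at 0: need smallest j with psi[j]=1 and phi[i]=1 for all i in [0,j).
Scan from step 0:
  step 0: phi=1, psi=0 -> continue
  step 1: phi=1, psi=0 -> continue
  step 2: phi=1, psi=0 -> continue
  step 3: psi=1 and phi held for [0,3) -> witness found
Witness step = 3

3


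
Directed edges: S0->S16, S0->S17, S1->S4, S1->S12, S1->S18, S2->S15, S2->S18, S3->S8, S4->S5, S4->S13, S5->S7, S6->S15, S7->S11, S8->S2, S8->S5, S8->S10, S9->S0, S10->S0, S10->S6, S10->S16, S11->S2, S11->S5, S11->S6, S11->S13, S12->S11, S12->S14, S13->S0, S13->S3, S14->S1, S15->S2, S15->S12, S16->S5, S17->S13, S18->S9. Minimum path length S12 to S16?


BFS layer-by-layer from S12:
  dist 0: {S12}
  dist 1: {S11, S14}
  dist 2: {S1, S2, S5, S6, S13}
  dist 3: {S0, S3, S4, S7, S15, S18}
  dist 4: {S8, S9, S16, S17}
  -> S16 reached at distance 4
Shortest path length = 4

4


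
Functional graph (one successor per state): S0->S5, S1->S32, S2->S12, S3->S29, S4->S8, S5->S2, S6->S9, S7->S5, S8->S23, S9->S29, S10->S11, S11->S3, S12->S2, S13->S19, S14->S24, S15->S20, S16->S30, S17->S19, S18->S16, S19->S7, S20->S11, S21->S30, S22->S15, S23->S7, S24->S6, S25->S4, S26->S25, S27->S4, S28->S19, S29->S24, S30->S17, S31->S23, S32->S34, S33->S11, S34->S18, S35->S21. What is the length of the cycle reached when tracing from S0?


Trace from S0 until a state repeats:
  S0 -> S5 -> S2 -> S12 -> S2
S2 first seen at step 2, revisited at step 4.
Cycle length = 4 - 2 = 2

2


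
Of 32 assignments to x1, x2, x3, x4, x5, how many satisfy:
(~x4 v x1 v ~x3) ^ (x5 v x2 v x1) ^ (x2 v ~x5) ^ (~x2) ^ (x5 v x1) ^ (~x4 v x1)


CNF with 6 clauses over 5 vars (32 assignments).
An assignment satisfies CNF iff every clause has >=1 true literal.
Check each row (bits = x1,x2,x3,x4,x5; clause T/F shown):
  row 0 [00000]: clauses=TFTTFT -> 0
  row 1 [00001]: clauses=TTFTTT -> 0
  row 2 [00010]: clauses=TFTTFF -> 0
  row 3 [00011]: clauses=TTFTTF -> 0
  row 4 [00100]: clauses=TFTTFT -> 0
  row 5 [00101]: clauses=TTFTTT -> 0
  row 6 [00110]: clauses=FFTTFF -> 0
  row 7 [00111]: clauses=FTFTTF -> 0
  row 8 [01000]: clauses=TTTFFT -> 0
  row 9 [01001]: clauses=TTTFTT -> 0
  row 10 [01010]: clauses=TTTFFF -> 0
  row 11 [01011]: clauses=TTTFTF -> 0
  row 12 [01100]: clauses=TTTFFT -> 0
  row 13 [01101]: clauses=TTTFTT -> 0
  row 14 [01110]: clauses=FTTFFF -> 0
  row 15 [01111]: clauses=FTTFTF -> 0
  row 16 [10000]: clauses=TTTTTT -> 1
  row 17 [10001]: clauses=TTFTTT -> 0
  row 18 [10010]: clauses=TTTTTT -> 1
  row 19 [10011]: clauses=TTFTTT -> 0
  row 20 [10100]: clauses=TTTTTT -> 1
  row 21 [10101]: clauses=TTFTTT -> 0
  row 22 [10110]: clauses=TTTTTT -> 1
  row 23 [10111]: clauses=TTFTTT -> 0
  row 24 [11000]: clauses=TTTFTT -> 0
  row 25 [11001]: clauses=TTTFTT -> 0
  row 26 [11010]: clauses=TTTFTT -> 0
  row 27 [11011]: clauses=TTTFTT -> 0
  row 28 [11100]: clauses=TTTFTT -> 0
  row 29 [11101]: clauses=TTTFTT -> 0
  row 30 [11110]: clauses=TTTFTT -> 0
  row 31 [11111]: clauses=TTTFTT -> 0
Full result column, 8 rows per line (x1,x2 fixed per line; x3,x4,x5 runs 000..111 left to right):
  rows 0-7 [x1,x2=00]: 00000000  (ones: 0)
  rows 8-15 [x1,x2=01]: 00000000  (ones: 0)
  rows 16-23 [x1,x2=10]: 10101010  (ones: 4)
  rows 24-31 [x1,x2=11]: 00000000  (ones: 0)
Satisfying assignments = 0+0+4+0 = 4

4


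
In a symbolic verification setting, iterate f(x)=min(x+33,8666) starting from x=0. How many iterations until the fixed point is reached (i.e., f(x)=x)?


Step 1: x=0, cap=8666, increment=33
Step 2: x grows by 33 each step until capped at 8666; fixed point is x=8666
Step 3: iterations = ceil(8666/33) = 263

263


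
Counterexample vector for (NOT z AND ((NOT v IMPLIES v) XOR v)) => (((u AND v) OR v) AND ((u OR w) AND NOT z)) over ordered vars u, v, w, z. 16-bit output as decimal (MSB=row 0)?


F1 = (NOT z AND ((NOT v IMPLIES v) XOR v))
F2 = (((u AND v) OR v) AND ((u OR w) AND NOT z))
Counterexample to F1=>F2 is where F1=1 and F2=0.
Evaluate each row (bits = u,v,w,z, MSB first):
  row 0 [0000]: F1=0 F2=0 -> F1&~F2 -> 0
  row 1 [0001]: F1=0 F2=0 -> F1&~F2 -> 0
  row 2 [0010]: F1=0 F2=0 -> F1&~F2 -> 0
  row 3 [0011]: F1=0 F2=0 -> F1&~F2 -> 0
  row 4 [0100]: F1=0 F2=0 -> F1&~F2 -> 0
  row 5 [0101]: F1=0 F2=0 -> F1&~F2 -> 0
  row 6 [0110]: F1=0 F2=1 -> F1&~F2 -> 0
  row 7 [0111]: F1=0 F2=0 -> F1&~F2 -> 0
  row 8 [1000]: F1=0 F2=0 -> F1&~F2 -> 0
  row 9 [1001]: F1=0 F2=0 -> F1&~F2 -> 0
  row 10 [1010]: F1=0 F2=0 -> F1&~F2 -> 0
  row 11 [1011]: F1=0 F2=0 -> F1&~F2 -> 0
  row 12 [1100]: F1=0 F2=1 -> F1&~F2 -> 0
  row 13 [1101]: F1=0 F2=0 -> F1&~F2 -> 0
  row 14 [1110]: F1=0 F2=1 -> F1&~F2 -> 0
  row 15 [1111]: F1=0 F2=0 -> F1&~F2 -> 0
Full result column, 4 rows per line (u,v fixed per line; w,z runs 00..11 left to right):
  rows 0-3 [u,v=00]: 0000  = hex 0
  rows 4-7 [u,v=01]: 0000  = hex 0
  rows 8-11 [u,v=10]: 0000  = hex 0
  rows 12-15 [u,v=11]: 0000  = hex 0
Counterexample vector (row 0 .. row 15) = 0000000000000000
Output column grouped in 4s = 0000 0000 0000 0000 = 0x0000
Convert to decimal digit by digit (value = value*16 + digit):
  0 -> 0
  0*16 + 0 = 0
  0*16 + 0 = 0
  0*16 + 0 = 0
Decimal = 0

0


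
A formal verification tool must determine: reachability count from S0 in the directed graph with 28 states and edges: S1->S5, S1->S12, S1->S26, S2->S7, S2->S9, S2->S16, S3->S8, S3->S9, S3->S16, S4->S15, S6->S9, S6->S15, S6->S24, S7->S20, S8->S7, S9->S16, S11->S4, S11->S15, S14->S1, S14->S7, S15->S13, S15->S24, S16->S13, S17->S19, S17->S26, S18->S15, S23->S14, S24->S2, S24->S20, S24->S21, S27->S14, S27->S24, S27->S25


BFS from S0:
  layer 0: {S0}
Reachable set: {S0}
Count = 1

1


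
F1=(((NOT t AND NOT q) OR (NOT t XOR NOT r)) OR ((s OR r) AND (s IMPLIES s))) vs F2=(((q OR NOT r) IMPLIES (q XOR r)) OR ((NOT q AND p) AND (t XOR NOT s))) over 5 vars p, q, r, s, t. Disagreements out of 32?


F1 = (((NOT t AND NOT q) OR (NOT t XOR NOT r)) OR ((s OR r) AND (s IMPLIES s)))
F2 = (((q OR NOT r) IMPLIES (q XOR r)) OR ((NOT q AND p) AND (t XOR NOT s)))
Evaluate both on each of 32 rows (bits = p,q,r,s,t):
  row 0 [00000]: F1=1 F2=0 (differ) -> 1
  row 1 [00001]: F1=1 F2=0 (differ) -> 1
  row 2 [00010]: F1=1 F2=0 (differ) -> 1
  row 3 [00011]: F1=1 F2=0 (differ) -> 1
  row 4 [00100]: F1=1 F2=1 -> 0
  row 5 [00101]: F1=1 F2=1 -> 0
  row 6 [00110]: F1=1 F2=1 -> 0
  row 7 [00111]: F1=1 F2=1 -> 0
  row 8 [01000]: F1=0 F2=1 (differ) -> 1
  row 9 [01001]: F1=1 F2=1 -> 0
  row 10 [01010]: F1=1 F2=1 -> 0
  row 11 [01011]: F1=1 F2=1 -> 0
  row 12 [01100]: F1=1 F2=0 (differ) -> 1
  row 13 [01101]: F1=1 F2=0 (differ) -> 1
  row 14 [01110]: F1=1 F2=0 (differ) -> 1
  row 15 [01111]: F1=1 F2=0 (differ) -> 1
  row 16 [10000]: F1=1 F2=1 -> 0
  row 17 [10001]: F1=1 F2=0 (differ) -> 1
  row 18 [10010]: F1=1 F2=0 (differ) -> 1
  row 19 [10011]: F1=1 F2=1 -> 0
  row 20 [10100]: F1=1 F2=1 -> 0
  row 21 [10101]: F1=1 F2=1 -> 0
  row 22 [10110]: F1=1 F2=1 -> 0
  row 23 [10111]: F1=1 F2=1 -> 0
  row 24 [11000]: F1=0 F2=1 (differ) -> 1
  row 25 [11001]: F1=1 F2=1 -> 0
  row 26 [11010]: F1=1 F2=1 -> 0
  row 27 [11011]: F1=1 F2=1 -> 0
  row 28 [11100]: F1=1 F2=0 (differ) -> 1
  row 29 [11101]: F1=1 F2=0 (differ) -> 1
  row 30 [11110]: F1=1 F2=0 (differ) -> 1
  row 31 [11111]: F1=1 F2=0 (differ) -> 1
Full result column, 8 rows per line (p,q fixed per line; r,s,t runs 000..111 left to right):
  rows 0-7 [p,q=00]: 11110000  (ones: 4)
  rows 8-15 [p,q=01]: 10001111  (ones: 5)
  rows 16-23 [p,q=10]: 01100000  (ones: 2)
  rows 24-31 [p,q=11]: 10001111  (ones: 5)
Disagreements = 4+5+2+5 = 16

16


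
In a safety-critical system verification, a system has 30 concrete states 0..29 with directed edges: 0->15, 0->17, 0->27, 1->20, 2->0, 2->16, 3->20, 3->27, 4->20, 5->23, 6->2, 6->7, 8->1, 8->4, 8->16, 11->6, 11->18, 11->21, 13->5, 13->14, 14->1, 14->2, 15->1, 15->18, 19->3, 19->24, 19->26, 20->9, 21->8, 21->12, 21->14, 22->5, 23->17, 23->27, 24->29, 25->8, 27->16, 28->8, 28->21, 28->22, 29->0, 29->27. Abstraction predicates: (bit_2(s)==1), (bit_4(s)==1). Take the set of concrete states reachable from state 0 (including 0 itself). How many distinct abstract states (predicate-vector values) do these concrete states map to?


BFS from 0:
Concrete reachable: {0, 1, 9, 15, 16, 17, 18, 20, 27}
Abstract via predicates (bit_2(s)==1), (bit_4(s)==1):
  (0,0) <- {0, 1, 9}
  (0,1) <- {16, 17, 18, 27}
  (1,0) <- {15}
  (1,1) <- {20}
Distinct abstract states = 4

4


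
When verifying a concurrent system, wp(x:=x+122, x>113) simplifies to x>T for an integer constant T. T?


Formula: wp(x:=E, P) = P[E/x] (substitute E for x in postcondition)
Step 1: Postcondition: x>113
Step 2: Substitute x+122 for x: x+122>113
Step 3: Solve for x: x > 113-122 = -9

-9


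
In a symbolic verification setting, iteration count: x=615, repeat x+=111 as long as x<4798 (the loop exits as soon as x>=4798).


Step 1: x goes from 615 toward 4798 by 111; the body runs while x<4798, so iterations = ceil((bound-start)/step)
Step 2: Distance=4183
Step 3: ceil(4183/111)=38

38


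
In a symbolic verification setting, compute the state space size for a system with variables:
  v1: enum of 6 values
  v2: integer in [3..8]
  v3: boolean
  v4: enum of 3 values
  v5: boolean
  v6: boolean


State space = product of domain sizes of all variables.
Domain sizes:
  v1 (enum of 6 values): 6
  v2 (integer in [3..8]): 6
  v3 (boolean): 2
  v4 (enum of 3 values): 3
  v5 (boolean): 2
  v6 (boolean): 2
Product = 6 * 6 * 2 * 3 * 2 * 2 = 864

864


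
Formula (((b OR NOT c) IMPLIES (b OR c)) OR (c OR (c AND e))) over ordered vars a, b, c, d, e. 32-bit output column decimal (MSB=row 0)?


Formula: (((b OR NOT c) IMPLIES (b OR c)) OR (c OR (c AND e))) over a, b, c, d, e (32 rows)
Evaluate each row (bits = a,b,c,d,e, MSB first):
  row 0 [00000]: (((0 OR NOT 0) IMPLIES (0 OR 0)) OR (0 OR (0 AND 0))) -> 0
  row 1 [00001]: (((0 OR NOT 0) IMPLIES (0 OR 0)) OR (0 OR (0 AND 1))) -> 0
  row 2 [00010]: (((0 OR NOT 0) IMPLIES (0 OR 0)) OR (0 OR (0 AND 0))) -> 0
  row 3 [00011]: (((0 OR NOT 0) IMPLIES (0 OR 0)) OR (0 OR (0 AND 1))) -> 0
  row 4 [00100]: (((0 OR NOT 1) IMPLIES (0 OR 1)) OR (1 OR (1 AND 0))) -> 1
  row 5 [00101]: (((0 OR NOT 1) IMPLIES (0 OR 1)) OR (1 OR (1 AND 1))) -> 1
  row 6 [00110]: (((0 OR NOT 1) IMPLIES (0 OR 1)) OR (1 OR (1 AND 0))) -> 1
  row 7 [00111]: (((0 OR NOT 1) IMPLIES (0 OR 1)) OR (1 OR (1 AND 1))) -> 1
  row 8 [01000]: (((1 OR NOT 0) IMPLIES (1 OR 0)) OR (0 OR (0 AND 0))) -> 1
  row 9 [01001]: (((1 OR NOT 0) IMPLIES (1 OR 0)) OR (0 OR (0 AND 1))) -> 1
  row 10 [01010]: (((1 OR NOT 0) IMPLIES (1 OR 0)) OR (0 OR (0 AND 0))) -> 1
  row 11 [01011]: (((1 OR NOT 0) IMPLIES (1 OR 0)) OR (0 OR (0 AND 1))) -> 1
  row 12 [01100]: (((1 OR NOT 1) IMPLIES (1 OR 1)) OR (1 OR (1 AND 0))) -> 1
  row 13 [01101]: (((1 OR NOT 1) IMPLIES (1 OR 1)) OR (1 OR (1 AND 1))) -> 1
  row 14 [01110]: (((1 OR NOT 1) IMPLIES (1 OR 1)) OR (1 OR (1 AND 0))) -> 1
  row 15 [01111]: (((1 OR NOT 1) IMPLIES (1 OR 1)) OR (1 OR (1 AND 1))) -> 1
  row 16 [10000]: (((0 OR NOT 0) IMPLIES (0 OR 0)) OR (0 OR (0 AND 0))) -> 0
  row 17 [10001]: (((0 OR NOT 0) IMPLIES (0 OR 0)) OR (0 OR (0 AND 1))) -> 0
  row 18 [10010]: (((0 OR NOT 0) IMPLIES (0 OR 0)) OR (0 OR (0 AND 0))) -> 0
  row 19 [10011]: (((0 OR NOT 0) IMPLIES (0 OR 0)) OR (0 OR (0 AND 1))) -> 0
  row 20 [10100]: (((0 OR NOT 1) IMPLIES (0 OR 1)) OR (1 OR (1 AND 0))) -> 1
  row 21 [10101]: (((0 OR NOT 1) IMPLIES (0 OR 1)) OR (1 OR (1 AND 1))) -> 1
  row 22 [10110]: (((0 OR NOT 1) IMPLIES (0 OR 1)) OR (1 OR (1 AND 0))) -> 1
  row 23 [10111]: (((0 OR NOT 1) IMPLIES (0 OR 1)) OR (1 OR (1 AND 1))) -> 1
  row 24 [11000]: (((1 OR NOT 0) IMPLIES (1 OR 0)) OR (0 OR (0 AND 0))) -> 1
  row 25 [11001]: (((1 OR NOT 0) IMPLIES (1 OR 0)) OR (0 OR (0 AND 1))) -> 1
  row 26 [11010]: (((1 OR NOT 0) IMPLIES (1 OR 0)) OR (0 OR (0 AND 0))) -> 1
  row 27 [11011]: (((1 OR NOT 0) IMPLIES (1 OR 0)) OR (0 OR (0 AND 1))) -> 1
  row 28 [11100]: (((1 OR NOT 1) IMPLIES (1 OR 1)) OR (1 OR (1 AND 0))) -> 1
  row 29 [11101]: (((1 OR NOT 1) IMPLIES (1 OR 1)) OR (1 OR (1 AND 1))) -> 1
  row 30 [11110]: (((1 OR NOT 1) IMPLIES (1 OR 1)) OR (1 OR (1 AND 0))) -> 1
  row 31 [11111]: (((1 OR NOT 1) IMPLIES (1 OR 1)) OR (1 OR (1 AND 1))) -> 1
Full result column, 4 rows per line (a,b,c fixed per line; d,e runs 00..11 left to right):
  rows 0-3 [a,b,c=000]: 0000  = hex 0
  rows 4-7 [a,b,c=001]: 1111  = hex F
  rows 8-11 [a,b,c=010]: 1111  = hex F
  rows 12-15 [a,b,c=011]: 1111  = hex F
  rows 16-19 [a,b,c=100]: 0000  = hex 0
  rows 20-23 [a,b,c=101]: 1111  = hex F
  rows 24-27 [a,b,c=110]: 1111  = hex F
  rows 28-31 [a,b,c=111]: 1111  = hex F
Output column (row 0 .. row 31) = 00001111111111110000111111111111
Output column grouped in 4s = 0000 1111 1111 1111 0000 1111 1111 1111 = 0x0FFF0FFF
Convert to decimal digit by digit (value = value*16 + digit):
  0 -> 0
  0*16 + 15 (F) = 15
  15*16 + 15 (F) = 255
  255*16 + 15 (F) = 4095
  4095*16 + 0 = 65520
  65520*16 + 15 (F) = 1048335
  1048335*16 + 15 (F) = 16773375
  16773375*16 + 15 (F) = 268374015
Decimal = 268374015

268374015


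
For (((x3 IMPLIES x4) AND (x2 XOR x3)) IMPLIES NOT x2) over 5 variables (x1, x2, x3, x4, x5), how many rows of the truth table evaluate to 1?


Formula: (((x3 IMPLIES x4) AND (x2 XOR x3)) IMPLIES NOT x2) over 5 vars (32 rows)
Evaluate each row (x1, x2, x3, x4, x5 as bits, MSB first):
  row 0 [00000]: (((0 IMPLIES 0) AND (0 XOR 0)) IMPLIES NOT 0) -> 1
  row 1 [00001]: (((0 IMPLIES 0) AND (0 XOR 0)) IMPLIES NOT 0) -> 1
  row 2 [00010]: (((0 IMPLIES 1) AND (0 XOR 0)) IMPLIES NOT 0) -> 1
  row 3 [00011]: (((0 IMPLIES 1) AND (0 XOR 0)) IMPLIES NOT 0) -> 1
  row 4 [00100]: (((1 IMPLIES 0) AND (0 XOR 1)) IMPLIES NOT 0) -> 1
  row 5 [00101]: (((1 IMPLIES 0) AND (0 XOR 1)) IMPLIES NOT 0) -> 1
  row 6 [00110]: (((1 IMPLIES 1) AND (0 XOR 1)) IMPLIES NOT 0) -> 1
  row 7 [00111]: (((1 IMPLIES 1) AND (0 XOR 1)) IMPLIES NOT 0) -> 1
  row 8 [01000]: (((0 IMPLIES 0) AND (1 XOR 0)) IMPLIES NOT 1) -> 0
  row 9 [01001]: (((0 IMPLIES 0) AND (1 XOR 0)) IMPLIES NOT 1) -> 0
  row 10 [01010]: (((0 IMPLIES 1) AND (1 XOR 0)) IMPLIES NOT 1) -> 0
  row 11 [01011]: (((0 IMPLIES 1) AND (1 XOR 0)) IMPLIES NOT 1) -> 0
  row 12 [01100]: (((1 IMPLIES 0) AND (1 XOR 1)) IMPLIES NOT 1) -> 1
  row 13 [01101]: (((1 IMPLIES 0) AND (1 XOR 1)) IMPLIES NOT 1) -> 1
  row 14 [01110]: (((1 IMPLIES 1) AND (1 XOR 1)) IMPLIES NOT 1) -> 1
  row 15 [01111]: (((1 IMPLIES 1) AND (1 XOR 1)) IMPLIES NOT 1) -> 1
  row 16 [10000]: (((0 IMPLIES 0) AND (0 XOR 0)) IMPLIES NOT 0) -> 1
  row 17 [10001]: (((0 IMPLIES 0) AND (0 XOR 0)) IMPLIES NOT 0) -> 1
  row 18 [10010]: (((0 IMPLIES 1) AND (0 XOR 0)) IMPLIES NOT 0) -> 1
  row 19 [10011]: (((0 IMPLIES 1) AND (0 XOR 0)) IMPLIES NOT 0) -> 1
  row 20 [10100]: (((1 IMPLIES 0) AND (0 XOR 1)) IMPLIES NOT 0) -> 1
  row 21 [10101]: (((1 IMPLIES 0) AND (0 XOR 1)) IMPLIES NOT 0) -> 1
  row 22 [10110]: (((1 IMPLIES 1) AND (0 XOR 1)) IMPLIES NOT 0) -> 1
  row 23 [10111]: (((1 IMPLIES 1) AND (0 XOR 1)) IMPLIES NOT 0) -> 1
  row 24 [11000]: (((0 IMPLIES 0) AND (1 XOR 0)) IMPLIES NOT 1) -> 0
  row 25 [11001]: (((0 IMPLIES 0) AND (1 XOR 0)) IMPLIES NOT 1) -> 0
  row 26 [11010]: (((0 IMPLIES 1) AND (1 XOR 0)) IMPLIES NOT 1) -> 0
  row 27 [11011]: (((0 IMPLIES 1) AND (1 XOR 0)) IMPLIES NOT 1) -> 0
  row 28 [11100]: (((1 IMPLIES 0) AND (1 XOR 1)) IMPLIES NOT 1) -> 1
  row 29 [11101]: (((1 IMPLIES 0) AND (1 XOR 1)) IMPLIES NOT 1) -> 1
  row 30 [11110]: (((1 IMPLIES 1) AND (1 XOR 1)) IMPLIES NOT 1) -> 1
  row 31 [11111]: (((1 IMPLIES 1) AND (1 XOR 1)) IMPLIES NOT 1) -> 1
Full result column, 8 rows per line (x1,x2 fixed per line; x3,x4,x5 runs 000..111 left to right):
  rows 0-7 [x1,x2=00]: 11111111  (ones: 8)
  rows 8-15 [x1,x2=01]: 00001111  (ones: 4)
  rows 16-23 [x1,x2=10]: 11111111  (ones: 8)
  rows 24-31 [x1,x2=11]: 00001111  (ones: 4)
Count of 1-rows = 8+4+8+4 = 24

24


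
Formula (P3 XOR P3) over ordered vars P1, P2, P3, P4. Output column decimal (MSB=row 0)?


Formula: (P3 XOR P3) over P1, P2, P3, P4 (16 rows)
Evaluate each row (bits = P1,P2,P3,P4, MSB first):
  row 0 [0000]: (0 XOR 0) -> 0
  row 1 [0001]: (0 XOR 0) -> 0
  row 2 [0010]: (1 XOR 1) -> 0
  row 3 [0011]: (1 XOR 1) -> 0
  row 4 [0100]: (0 XOR 0) -> 0
  row 5 [0101]: (0 XOR 0) -> 0
  row 6 [0110]: (1 XOR 1) -> 0
  row 7 [0111]: (1 XOR 1) -> 0
  row 8 [1000]: (0 XOR 0) -> 0
  row 9 [1001]: (0 XOR 0) -> 0
  row 10 [1010]: (1 XOR 1) -> 0
  row 11 [1011]: (1 XOR 1) -> 0
  row 12 [1100]: (0 XOR 0) -> 0
  row 13 [1101]: (0 XOR 0) -> 0
  row 14 [1110]: (1 XOR 1) -> 0
  row 15 [1111]: (1 XOR 1) -> 0
Full result column, 4 rows per line (P1,P2 fixed per line; P3,P4 runs 00..11 left to right):
  rows 0-3 [P1,P2=00]: 0000  = hex 0
  rows 4-7 [P1,P2=01]: 0000  = hex 0
  rows 8-11 [P1,P2=10]: 0000  = hex 0
  rows 12-15 [P1,P2=11]: 0000  = hex 0
Output column (row 0 .. row 15) = 0000000000000000
Output column grouped in 4s = 0000 0000 0000 0000 = 0x0000
Convert to decimal digit by digit (value = value*16 + digit):
  0 -> 0
  0*16 + 0 = 0
  0*16 + 0 = 0
  0*16 + 0 = 0
Decimal = 0

0
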